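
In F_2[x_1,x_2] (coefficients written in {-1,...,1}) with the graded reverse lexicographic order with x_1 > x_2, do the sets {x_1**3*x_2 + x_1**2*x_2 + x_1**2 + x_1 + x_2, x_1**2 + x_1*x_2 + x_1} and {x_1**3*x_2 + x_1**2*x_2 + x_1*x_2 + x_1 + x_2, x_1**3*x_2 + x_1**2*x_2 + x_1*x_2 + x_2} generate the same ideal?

Since reduced Gröbner bases are canonical representatives of ideals under a given ordering, it suffices to compute and compare them.
Buchberger on the first generating set:
f_1 = x_1**3*x_2 + x_1**2*x_2 + x_1**2 + x_1 + x_2, LT = x_1**3*x_2.
f_2 = x_1**2 + x_1*x_2 + x_1, LT = x_1**2.

S(f_1,f_2): lcm = x_1**3*x_2. S = x_1**2*x_2**2 + x_1**2 + x_1 + x_2.
  reduce S modulo (f_1, f_2):
  remainder x_1*x_2**3 + x_1*x_2**2 + x_1*x_2 + x_2 ≠ 0; add g_3 = x_1*x_2**3 + x_1*x_2**2 + x_1*x_2 + x_2 to the basis.

S(f_1,g_3): lcm = x_1**3*x_2**3. S = x_1**3*x_2**2 + x_1**2*x_2**3 + x_1**3*x_2 + x_1**2*x_2**2 + x_1**2*x_2 + x_1*x_2**2 + x_2**3.
  reduce S modulo (f_1, f_2, g_3):
  remainder x_1*x_2**2 + x_2**3 + x_1*x_2 + x_2 ≠ 0; add g_4 = x_1*x_2**2 + x_2**3 + x_1*x_2 + x_2 to the basis.

S(f_2,g_3): lcm = x_1**2*x_2**3. S = x_1*x_2**4 + x_1**2*x_2**2 + x_1*x_2**3 + x_1**2*x_2 + x_1*x_2.
  reduce S modulo (f_1, f_2, g_3, g_4):
  remainder x_1*x_2 + x_2**2 + x_2 ≠ 0; add g_5 = x_1*x_2 + x_2**2 + x_2 to the basis.

S(g_3,g_4): lcm = x_1*x_2**3. S = x_2**4 + x_1*x_2 + x_2**2 + x_2.
  reduce S modulo (f_1, f_2, g_3, g_4, g_5):
  remainder x_2**4 ≠ 0; add g_6 = x_2**4 to the basis.

The other S-polynomials (S(f_1,g_4), S(f_2,g_4), S(f_1,g_5), S(f_2,g_5), S(g_3,g_5), S(g_4,g_5), S(f_1,g_6), S(f_2,g_6), S(g_3,g_6), S(g_4,g_6), S(g_5,g_6)) all reduce to 0 modulo the current basis, so we have a Gröbner basis.
Inter-reduce: drop elements whose leading term is divisible by another's, tail-reduce, and make monic.
Reduced Gröbner basis: {x_2**4, x_1**2 + x_2**2 + x_1 + x_2, x_1*x_2 + x_2**2 + x_2}.

Buchberger on the second generating set:
h_1 = x_1**3*x_2 + x_1**2*x_2 + x_1*x_2 + x_1 + x_2, LT = x_1**3*x_2.
h_2 = x_1**3*x_2 + x_1**2*x_2 + x_1*x_2 + x_2, LT = x_1**3*x_2.

S(h_1,h_2): lcm = x_1**3*x_2. S = x_1.
  reduce S modulo (h_1, h_2):
  remainder x_1 ≠ 0; add k_3 = x_1 to the basis.

S(h_1,k_3): lcm = x_1**3*x_2. S = x_1**2*x_2 + x_1*x_2 + x_1 + x_2.
  reduce S modulo (h_1, h_2, k_3):
  remainder x_2 ≠ 0; add k_4 = x_2 to the basis.

The other S-polynomials (S(h_2,k_3), S(h_1,k_4), S(h_2,k_4), S(k_3,k_4)) all reduce to 0 modulo the current basis, so we have a Gröbner basis.
Inter-reduce: drop elements whose leading term is divisible by another's, tail-reduce, and make monic.
Reduced Gröbner basis: {x_1, x_2}.

The bases are distinct; the ideals are different.

No, the ideals differ.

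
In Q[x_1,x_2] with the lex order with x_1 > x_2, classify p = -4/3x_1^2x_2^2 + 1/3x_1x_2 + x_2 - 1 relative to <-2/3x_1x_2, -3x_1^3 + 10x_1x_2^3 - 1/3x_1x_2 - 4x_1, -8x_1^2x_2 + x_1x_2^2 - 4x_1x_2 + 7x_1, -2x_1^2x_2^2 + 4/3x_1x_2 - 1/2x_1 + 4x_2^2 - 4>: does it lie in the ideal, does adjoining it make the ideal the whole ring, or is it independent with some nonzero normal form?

-4/3x_1^2x_2^2 + 1/3x_1x_2 + x_2 - 1 is independent of I; its normal form modulo I is x_2 - 1.

First compute the reduced Gröbner basis of I by Buchberger's algorithm.
f_1 = -2/3x_1x_2, LT = x_1x_2.
f_2 = -3x_1^3 + 10x_1x_2^3 - 1/3x_1x_2 - 4x_1, LT = x_1^3.
f_3 = -8x_1^2x_2 + x_1x_2^2 - 4x_1x_2 + 7x_1, LT = x_1^2x_2.
f_4 = -2x_1^2x_2^2 + 4/3x_1x_2 - 1/2x_1 + 4x_2^2 - 4, LT = x_1^2x_2^2.

S(f_1,f_3): lcm = x_1^2x_2. S = 1/8x_1x_2^2 - 1/2x_1x_2 + 7/8x_1.
  reduce S modulo (f_1, f_2, f_3, f_4):
  remainder 7/8x_1 ≠ 0; add h_5 = 7/8x_1 to the basis.

S(f_1,f_4): lcm = x_1^2x_2^2. S = 2/3x_1x_2 - 1/4x_1 + 2x_2^2 - 2.
  reduce S modulo (f_1, f_2, f_3, f_4, h_5):
  remainder 2x_2^2 - 2 ≠ 0; add h_6 = 2x_2^2 - 2 to the basis.

The other S-polynomials (S(f_1,f_2), S(f_2,f_3), S(f_2,f_4), S(f_3,f_4), S(f_1,h_5), S(f_2,h_5), S(f_3,h_5), S(f_4,h_5), S(f_1,h_6), S(f_2,h_6), S(f_3,h_6), S(f_4,h_6), S(h_5,h_6)) all reduce to 0 modulo the current basis, so we have a Gröbner basis.
Inter-reduce: drop elements whose leading term is divisible by another's, tail-reduce, and make monic.
Reduced Gröbner basis: {x_1, x_2^2 - 1}.
Label its elements g_1 = x_1, g_2 = x_2^2 - 1.

Reduce p = -4/3x_1^2x_2^2 + 1/3x_1x_2 + x_2 - 1 modulo G:
  leading term x_1^2x_2^2: subtract (-4/3x_1x_2^2)·g_1 from -4/3x_1^2x_2^2 + 1/3x_1x_2 + x_2 - 1 → 1/3x_1x_2 + x_2 - 1
  leading term x_1x_2: subtract (1/3x_2)·g_1 from 1/3x_1x_2 + x_2 - 1 → x_2 - 1
  leading term x_2: no divisor's leading term divides it; move x_2 to the remainder.
  leading term 1: no divisor's leading term divides it; move -1 to the remainder.
  normal form = x_2 - 1.
The normal form is nonzero, so p ∉ I. Since p minus its normal form lies in I, I + (p) = I + (r) where r = x_2 - 1; decide whether this ideal is the whole ring.
Run Buchberger on G together with r (pairs among the g_i already reduce to 0 since G is a Gröbner basis):
g_1 = x_1, LT = x_1.
g_2 = x_2^2 - 1, LT = x_2^2.
r = x_2 - 1, LT = x_2.

The S-polynomials (S(g_1,g_2), S(g_1,r), S(g_2,r)) all reduce to 0 modulo the current basis, so we have a Gröbner basis.
Inter-reduce: drop elements whose leading term is divisible by another's, tail-reduce, and make monic.
Reduced Gröbner basis: {x_1, x_2 - 1}.
The reduced Gröbner basis of I + (p) is {x_1, x_2 - 1} ≠ {1}, a proper ideal, so the enlarged system stays consistent: p is independent of I, with normal form x_2 - 1.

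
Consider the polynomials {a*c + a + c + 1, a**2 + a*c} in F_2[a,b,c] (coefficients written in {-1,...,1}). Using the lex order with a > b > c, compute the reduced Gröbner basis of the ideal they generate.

f_1 = a*c + a + c + 1, LT = a*c.
f_2 = a**2 + a*c, LT = a**2.

S(f_1,f_2): lcm = a**2*c. S = a**2 + a*c**2 + a*c + a.
  leading term a**2: subtract (1)·f_2 from a**2 + a*c**2 + a*c + a → a*c**2 + a
  leading term a*c**2: subtract (c)·f_1 from a*c**2 + a → a*c + a + c**2 + c
  leading term a*c: subtract (1)·f_1 from a*c + a + c**2 + c → c**2 + 1
  leading term c**2: no divisor's leading term divides it; move c**2 to the remainder.
  leading term 1: no divisor's leading term divides it; move 1 to the remainder.
  remainder c**2 + 1 ≠ 0; add g_3 = c**2 + 1 to the basis.

The other S-polynomials (S(f_1,g_3), S(f_2,g_3)) all reduce to 0 modulo the current basis, so we have a Gröbner basis.

G = {a**2 + a + c + 1, a*c + a + c + 1, c**2 + 1}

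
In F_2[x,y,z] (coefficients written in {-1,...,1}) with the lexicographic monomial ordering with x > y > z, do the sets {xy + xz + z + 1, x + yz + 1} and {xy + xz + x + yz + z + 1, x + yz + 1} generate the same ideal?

Equality of ideals is decidable: compute both reduced Gröbner bases (unique for the ordering) and check whether they agree.
Buchberger on the first generating set:
f_1 = xy + xz + z + 1, LT = xy.
f_2 = x + yz + 1, LT = x.

S(f_1,f_2): lcm = xy. S = xz + y^{2}z + y + z + 1.
  leading term xz: subtract (z)·f_2 from xz + y^{2}z + y + z + 1 → y^{2}z + yz^{2} + y + 1
  leading term y^{2}z: no divisor's leading term divides it; move y^{2}z to the remainder.
  leading term yz^{2}: no divisor's leading term divides it; move yz^{2} to the remainder.
  leading term y: no divisor's leading term divides it; move y to the remainder.
  leading term 1: no divisor's leading term divides it; move 1 to the remainder.
  remainder y^{2}z + yz^{2} + y + 1 ≠ 0; add g_3 = y^{2}z + yz^{2} + y + 1 to the basis.

The other S-polynomials (S(f_1,g_3), S(f_2,g_3)) all reduce to 0 modulo the current basis, so we have a Gröbner basis.
Inter-reduce: drop elements whose leading term is divisible by another's, tail-reduce, and make monic.
Reduced Gröbner basis: {x + yz + 1, y^{2}z + yz^{2} + y + 1}.

Buchberger on the second generating set:
h_1 = xy + xz + x + yz + z + 1, LT = xy.
h_2 = x + yz + 1, LT = x.

S(h_1,h_2): lcm = xy. S = xz + x + y^{2}z + yz + y + z + 1.
  leading term xz: subtract (z)·h_2 from xz + x + y^{2}z + yz + y + z + 1 → x + y^{2}z + yz^{2} + yz + y + 1
  leading term x: subtract (1)·h_2 from x + y^{2}z + yz^{2} + yz + y + 1 → y^{2}z + yz^{2} + y
  leading term y^{2}z: no divisor's leading term divides it; move y^{2}z to the remainder.
  leading term yz^{2}: no divisor's leading term divides it; move yz^{2} to the remainder.
  leading term y: no divisor's leading term divides it; move y to the remainder.
  remainder y^{2}z + yz^{2} + y ≠ 0; add k_3 = y^{2}z + yz^{2} + y to the basis.

The other S-polynomials (S(h_1,k_3), S(h_2,k_3)) all reduce to 0 modulo the current basis, so we have a Gröbner basis.
Inter-reduce: drop elements whose leading term is divisible by another's, tail-reduce, and make monic.
Reduced Gröbner basis: {x + yz + 1, y^{2}z + yz^{2} + y}.

The bases are distinct; the ideals are different.

No, the ideals differ.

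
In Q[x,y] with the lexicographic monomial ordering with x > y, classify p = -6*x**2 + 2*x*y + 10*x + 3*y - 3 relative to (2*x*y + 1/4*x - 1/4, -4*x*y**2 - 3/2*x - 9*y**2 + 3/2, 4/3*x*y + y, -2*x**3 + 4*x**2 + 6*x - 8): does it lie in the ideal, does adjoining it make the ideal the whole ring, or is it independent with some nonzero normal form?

First compute the reduced Gröbner basis of I by Buchberger's algorithm.
f_1 = 2*x*y + 1/4*x - 1/4, LT = x*y.
f_2 = -4*x*y**2 - 3/2*x - 9*y**2 + 3/2, LT = x*y**2.
f_3 = 4/3*x*y + y, LT = x*y.
f_4 = -2*x**3 + 4*x**2 + 6*x - 8, LT = x**3.

S(f_1,f_2): lcm = x*y**2. S = 1/8*x*y - 3/8*x - 9/4*y**2 - 1/8*y + 3/8.
  reduce S modulo (f_1, f_2, f_3, f_4):
  remainder -25/64*x - 9/4*y**2 - 1/8*y + 25/64 ≠ 0; add h_5 = -25/64*x - 9/4*y**2 - 1/8*y + 25/64 to the basis.

S(f_1,f_3): lcm = x*y. S = 1/8*x - 3/4*y - 1/8.
  reduce S modulo (f_1, f_2, f_3, f_4, h_5):
  remainder -18/25*y**2 - 79/100*y ≠ 0; add h_6 = -18/25*y**2 - 79/100*y to the basis.

S(f_1,f_4): lcm = x**3*y. S = 1/8*x**3 + 2*x**2*y - 1/8*x**2 + 3*x*y - 4*y.
  reduce S modulo (f_1, f_2, f_3, f_4, h_5, h_6):
  remainder -1249/400*y ≠ 0; add h_7 = -1249/400*y to the basis.

The other S-polynomials (S(f_2,f_3), S(f_2,f_4), S(f_3,f_4), S(f_1,h_5), S(f_2,h_5), S(f_3,h_5), S(f_4,h_5), S(f_1,h_6), S(f_2,h_6), S(f_3,h_6), S(f_4,h_6), S(h_5,h_6), S(f_1,h_7), S(f_2,h_7), S(f_3,h_7), S(f_4,h_7), S(h_5,h_7), S(h_6,h_7)) all reduce to 0 modulo the current basis, so we have a Gröbner basis.
Inter-reduce: drop elements whose leading term is divisible by another's, tail-reduce, and make monic.
Reduced Gröbner basis: {x - 1, y}.
Label its elements g_1 = x - 1, g_2 = y.

Reduce p = -6*x**2 + 2*x*y + 10*x + 3*y - 3 modulo G:
  leading term x**2: subtract (-6*x)·g_1 from -6*x**2 + 2*x*y + 10*x + 3*y - 3 → 2*x*y + 4*x + 3*y - 3
  leading term x*y: subtract (2*y)·g_1 from 2*x*y + 4*x + 3*y - 3 → 4*x + 5*y - 3
  leading term x: subtract (4)·g_1 from 4*x + 5*y - 3 → 5*y + 1
  leading term y: subtract (5)·g_2 from 5*y + 1 → 1
  leading term 1: no divisor's leading term divides it; move 1 to the remainder.
  normal form = 1.
The normal form is nonzero, so p ∉ I. Since p minus its normal form lies in I, I + (p) = I + (r) where r = 1; decide whether this ideal is the whole ring.
Here r = 1 is a nonzero constant, hence a unit: 1 ∈ I + (p), the Gröbner basis of I + (p) is {1}, and the enlarged system has no common solution — adjoining p is inconsistent.

Adjoining -6*x**2 + 2*x*y + 10*x + 3*y - 3 makes the ideal the whole ring: the system is inconsistent.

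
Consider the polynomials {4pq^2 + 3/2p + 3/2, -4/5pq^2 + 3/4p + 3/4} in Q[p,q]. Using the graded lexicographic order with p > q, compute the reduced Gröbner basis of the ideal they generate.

This is the nonlinear analogue of row-reducing a linear system.

f_1 = 4pq^2 + 3/2p + 3/2, LT = pq^2.
f_2 = -4/5pq^2 + 3/4p + 3/4, LT = pq^2.

S(f_1,f_2): lcm = pq^2. S = 21/16p + 21/16.
  reduce S modulo (f_1, f_2):
  remainder 21/16p + 21/16 ≠ 0; add g_3 = 21/16p + 21/16 to the basis.

S(f_1,g_3): lcm = pq^2. S = -q^2 + 3/8p + 3/8.
  reduce S modulo (f_1, f_2, g_3):
  remainder -q^2 ≠ 0; add g_4 = -q^2 to the basis.

The other S-polynomials (S(f_2,g_3), S(f_1,g_4), S(f_2,g_4), S(g_3,g_4)) all reduce to 0 modulo the current basis, so we have a Gröbner basis.
Inter-reduce: drop elements whose leading term is divisible by another's, tail-reduce, and make monic.

G = {q^2, p + 1}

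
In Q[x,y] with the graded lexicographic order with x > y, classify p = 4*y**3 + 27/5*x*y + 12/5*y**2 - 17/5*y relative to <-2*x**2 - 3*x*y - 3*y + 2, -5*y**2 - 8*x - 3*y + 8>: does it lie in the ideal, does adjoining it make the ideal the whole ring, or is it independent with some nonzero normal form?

First compute the reduced Gröbner basis of I by Buchberger's algorithm.
f_1 = -2*x**2 - 3*x*y - 3*y + 2, LT = x**2.
f_2 = -5*y**2 - 8*x - 3*y + 8, LT = y**2.

The S-polynomials (S(f_1,f_2)) all reduce to 0 modulo the current basis, so we have a Gröbner basis.
Inter-reduce: drop elements whose leading term is divisible by another's, tail-reduce, and make monic.
Reduced Gröbner basis: {x**2 + 3/2*x*y + 3/2*y - 1, y**2 + 8/5*x + 3/5*y - 8/5}.
Label its elements g_1 = x**2 + 3/2*x*y + 3/2*y - 1, g_2 = y**2 + 8/5*x + 3/5*y - 8/5.

Reduce p = 4*y**3 + 27/5*x*y + 12/5*y**2 - 17/5*y modulo G:
  leading term y**3: subtract (4*y)·g_2 from 4*y**3 + 27/5*x*y + 12/5*y**2 - 17/5*y → -x*y + 3*y
  leading term x*y: no divisor's leading term divides it; move -x*y to the remainder.
  leading term y: no divisor's leading term divides it; move 3*y to the remainder.
  normal form = -x*y + 3*y.
The normal form is nonzero, so p ∉ I. Since p minus its normal form lies in I, I + (p) = I + (r) where r = -x*y + 3*y; decide whether this ideal is the whole ring.
Run Buchberger on G together with r (pairs among the g_i already reduce to 0 since G is a Gröbner basis):
g_1 = x**2 + 3/2*x*y + 3/2*y - 1, LT = x**2.
g_2 = y**2 + 8/5*x + 3/5*y - 8/5, LT = y**2.
r = -x*y + 3*y, LT = x*y.

S(g_1,r): lcm = x**2*y. S = 3/2*x*y**2 + 3*x*y + 3/2*y**2 - y.
  reduce S modulo (g_1, g_2, r):
  remainder 94/5*y ≠ 0; add m_4 = 94/5*y to the basis.

S(g_2,r): lcm = x*y**2. S = 8/5*x**2 + 3/5*x*y + 3*y**2 - 8/5*x.
  reduce S modulo (g_1, g_2, r, m_4):
  remainder -32/5*x + 32/5 ≠ 0; add m_5 = -32/5*x + 32/5 to the basis.

The other S-polynomials (S(g_1,g_2), S(g_1,m_4), S(g_2,m_4), S(r,m_4), S(g_1,m_5), S(g_2,m_5), S(r,m_5), S(m_4,m_5)) all reduce to 0 modulo the current basis, so we have a Gröbner basis.
Inter-reduce: drop elements whose leading term is divisible by another's, tail-reduce, and make monic.
Reduced Gröbner basis: {x - 1, y}.
The reduced Gröbner basis of I + (p) is {x - 1, y} ≠ {1}, a proper ideal, so the enlarged system stays consistent: p is independent of I, with normal form -x*y + 3*y.

Ideal membership is decidable via reduction modulo a Gröbner basis.

4*y**3 + 27/5*x*y + 12/5*y**2 - 17/5*y is independent of I; its normal form modulo I is -x*y + 3*y.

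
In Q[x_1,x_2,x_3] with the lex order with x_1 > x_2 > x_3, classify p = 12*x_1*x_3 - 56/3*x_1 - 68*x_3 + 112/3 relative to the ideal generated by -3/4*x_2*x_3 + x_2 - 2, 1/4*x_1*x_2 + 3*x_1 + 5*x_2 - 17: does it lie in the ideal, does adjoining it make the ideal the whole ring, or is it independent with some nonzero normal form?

12*x_1*x_3 - 56/3*x_1 - 68*x_3 + 112/3 lies in I (it reduces to 0).

First compute the reduced Gröbner basis of I by Buchberger's algorithm.
f_1 = -3/4*x_2*x_3 + x_2 - 2, LT = x_2*x_3.
f_2 = 1/4*x_1*x_2 + 3*x_1 + 5*x_2 - 17, LT = x_1*x_2.

S(f_1,f_2): lcm = x_1*x_2*x_3. S = -4/3*x_1*x_2 - 12*x_1*x_3 + 8/3*x_1 - 20*x_2*x_3 + 68*x_3.
  leading term x_1*x_2: subtract (-16/3)·f_2 from -4/3*x_1*x_2 - 12*x_1*x_3 + 8/3*x_1 - 20*x_2*x_3 + 68*x_3 → -12*x_1*x_3 + 56/3*x_1 - 20*x_2*x_3 + 80/3*x_2 + 68*x_3 - 272/3
  leading term x_1*x_3: no divisor's leading term divides it; move -12*x_1*x_3 to the remainder.
  leading term x_1: no divisor's leading term divides it; move 56/3*x_1 to the remainder.
  leading term x_2*x_3: subtract (80/3)·f_1 from -20*x_2*x_3 + 80/3*x_2 + 68*x_3 - 272/3 → 68*x_3 - 112/3
  leading term x_3: no divisor's leading term divides it; move 68*x_3 to the remainder.
  leading term 1: no divisor's leading term divides it; move -112/3 to the remainder.
  remainder -12*x_1*x_3 + 56/3*x_1 + 68*x_3 - 112/3 ≠ 0; add h_3 = -12*x_1*x_3 + 56/3*x_1 + 68*x_3 - 112/3 to the basis.

The other S-polynomials (S(f_1,h_3), S(f_2,h_3)) all reduce to 0 modulo the current basis, so we have a Gröbner basis.
Inter-reduce: drop elements whose leading term is divisible by another's, tail-reduce, and make monic.
Reduced Gröbner basis: {x_1*x_2 + 12*x_1 + 20*x_2 - 68, x_1*x_3 - 14/9*x_1 - 17/3*x_3 + 28/9, x_2*x_3 - 4/3*x_2 + 8/3}.
Label its elements g_1 = x_1*x_2 + 12*x_1 + 20*x_2 - 68, g_2 = x_1*x_3 - 14/9*x_1 - 17/3*x_3 + 28/9, g_3 = x_2*x_3 - 4/3*x_2 + 8/3.

Reduce p = 12*x_1*x_3 - 56/3*x_1 - 68*x_3 + 112/3 modulo G:
  leading term x_1*x_3: subtract (12)·g_2 from 12*x_1*x_3 - 56/3*x_1 - 68*x_3 + 112/3 → 0
  normal form = 0.
Since the normal form is 0, p ∈ I.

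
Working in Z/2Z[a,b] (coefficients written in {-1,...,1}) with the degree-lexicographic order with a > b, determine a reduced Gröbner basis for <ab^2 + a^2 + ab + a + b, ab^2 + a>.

G = {ab^2 + a, b^3 + b, a^2 + ab + b}

Buchberger's algorithm terminates because the ascending chain of leading-term ideals stabilizes.

f_1 = ab^2 + a^2 + ab + a + b, LT = ab^2.
f_2 = ab^2 + a, LT = ab^2.

S(f_1,f_2): lcm = ab^2. S = a^2 + ab + b.
  reduce S modulo (f_1, f_2):
  remainder a^2 + ab + b ≠ 0; add g_3 = a^2 + ab + b to the basis.

S(f_1,g_3): lcm = a^2b^2. S = ab^3 + a^3 + a^2b + b^3 + a^2 + ab.
  reduce S modulo (f_1, f_2, g_3):
  remainder b^3 + b ≠ 0; add g_4 = b^3 + b to the basis.

The other S-polynomials (S(f_2,g_3), S(f_1,g_4), S(f_2,g_4), S(g_3,g_4)) all reduce to 0 modulo the current basis, so we have a Gröbner basis.
Inter-reduce: drop elements whose leading term is divisible by another's, tail-reduce, and make monic.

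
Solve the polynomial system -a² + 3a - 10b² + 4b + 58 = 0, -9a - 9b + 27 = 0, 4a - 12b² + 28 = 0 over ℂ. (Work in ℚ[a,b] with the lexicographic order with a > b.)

{(5, -2)}

Compute a lex Gröbner basis by Buchberger's algorithm.
f_1 = -a² + 3a - 10b² + 4b + 58, LT = a².
f_2 = -9a - 9b + 27, LT = a.
f_3 = 4a - 12b² + 28, LT = a.

S(f_1,f_2): lcm = a². S = -ab + 10b² - 4b - 58.
  reduce S modulo (f_1, f_2, f_3):
  remainder 11b² - 7b - 58 ≠ 0; add h_4 = 11b² - 7b - 58 to the basis.

S(f_1,f_3): lcm = a². S = 3ab² - 10a + 10b² - 4b - 58.
  reduce S modulo (f_1, f_2, f_3, h_4):
  remainder 128/121b + 256/121 ≠ 0; add h_5 = 128/121b + 256/121 to the basis.

The other S-polynomials (S(f_2,f_3), S(f_1,h_4), S(f_2,h_4), S(f_3,h_4), S(f_1,h_5), S(f_2,h_5), S(f_3,h_5), S(h_4,h_5)) all reduce to 0 modulo the current basis, so we have a Gröbner basis.
Inter-reduce: drop elements whose leading term is divisible by another's, tail-reduce, and make monic.
Reduced Gröbner basis: {a - 5, b + 2}.

Since the basis is lex-ordered, b + 2 is univariate in b. Its roots are {-2}. Back-substituting each root into the other basis elements fixes the other coordinates.
  b = -2: the earlier basis element becomes a - 5 = 0, giving a = 5 — point (5, -2).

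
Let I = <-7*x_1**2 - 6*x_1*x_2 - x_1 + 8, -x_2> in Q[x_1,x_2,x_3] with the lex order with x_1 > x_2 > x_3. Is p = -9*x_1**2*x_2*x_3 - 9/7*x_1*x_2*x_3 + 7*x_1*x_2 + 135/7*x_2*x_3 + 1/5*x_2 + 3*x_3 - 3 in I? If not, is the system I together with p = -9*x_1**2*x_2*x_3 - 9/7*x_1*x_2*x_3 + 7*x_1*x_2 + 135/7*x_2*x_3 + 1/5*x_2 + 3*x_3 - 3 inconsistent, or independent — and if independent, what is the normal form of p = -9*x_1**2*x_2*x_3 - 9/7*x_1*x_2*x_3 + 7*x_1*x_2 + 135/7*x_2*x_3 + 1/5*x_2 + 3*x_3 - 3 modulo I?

-9*x_1**2*x_2*x_3 - 9/7*x_1*x_2*x_3 + 7*x_1*x_2 + 135/7*x_2*x_3 + 1/5*x_2 + 3*x_3 - 3 is independent of I; its normal form modulo I is 3*x_3 - 3.

First compute the reduced Gröbner basis of I by Buchberger's algorithm.
f_1 = -7*x_1**2 - 6*x_1*x_2 - x_1 + 8, LT = x_1**2.
f_2 = -x_2, LT = x_2.

S(f_1,f_2): leading monomials are coprime, so the S-polynomial reduces to 0 (Buchberger's first criterion).
Every S-polynomial of the final basis reduces to 0, so we have a Gröbner basis.
Inter-reduce: drop elements whose leading term is divisible by another's, tail-reduce, and make monic.
Reduced Gröbner basis: {x_1**2 + 1/7*x_1 - 8/7, x_2}.
Label its elements g_1 = x_1**2 + 1/7*x_1 - 8/7, g_2 = x_2.

Reduce p = -9*x_1**2*x_2*x_3 - 9/7*x_1*x_2*x_3 + 7*x_1*x_2 + 135/7*x_2*x_3 + 1/5*x_2 + 3*x_3 - 3 modulo G:
  leading term x_1**2*x_2*x_3: subtract (-9*x_2*x_3)·g_1 from -9*x_1**2*x_2*x_3 - 9/7*x_1*x_2*x_3 + 7*x_1*x_2 + 135/7*x_2*x_3 + 1/5*x_2 + 3*x_3 - 3 → 7*x_1*x_2 + 9*x_2*x_3 + 1/5*x_2 + 3*x_3 - 3
  leading term x_1*x_2: subtract (7*x_1)·g_2 from 7*x_1*x_2 + 9*x_2*x_3 + 1/5*x_2 + 3*x_3 - 3 → 9*x_2*x_3 + 1/5*x_2 + 3*x_3 - 3
  leading term x_2*x_3: subtract (9*x_3)·g_2 from 9*x_2*x_3 + 1/5*x_2 + 3*x_3 - 3 → 1/5*x_2 + 3*x_3 - 3
  leading term x_2: subtract (1/5)·g_2 from 1/5*x_2 + 3*x_3 - 3 → 3*x_3 - 3
  leading term x_3: no divisor's leading term divides it; move 3*x_3 to the remainder.
  leading term 1: no divisor's leading term divides it; move -3 to the remainder.
  normal form = 3*x_3 - 3.
The normal form is nonzero, so p ∉ I. Since p minus its normal form lies in I, I + (p) = I + (r) where r = 3*x_3 - 3; decide whether this ideal is the whole ring.
Run Buchberger on G together with r (pairs among the g_i already reduce to 0 since G is a Gröbner basis):
g_1 = x_1**2 + 1/7*x_1 - 8/7, LT = x_1**2.
g_2 = x_2, LT = x_2.
r = 3*x_3 - 3, LT = x_3.

S(g_1,g_2): leading monomials are coprime, so the S-polynomial reduces to 0 (Buchberger's first criterion).
S(g_1,r): leading monomials are coprime, so the S-polynomial reduces to 0 (Buchberger's first criterion).
S(g_2,r): leading monomials are coprime, so the S-polynomial reduces to 0 (Buchberger's first criterion).
Every S-polynomial of the final basis reduces to 0, so we have a Gröbner basis.
Inter-reduce: drop elements whose leading term is divisible by another's, tail-reduce, and make monic.
Reduced Gröbner basis: {x_1**2 + 1/7*x_1 - 8/7, x_2, x_3 - 1}.
The reduced Gröbner basis of I + (p) is {x_1**2 + 1/7*x_1 - 8/7, x_2, x_3 - 1} ≠ {1}, a proper ideal, so the enlarged system stays consistent: p is independent of I, with normal form 3*x_3 - 3.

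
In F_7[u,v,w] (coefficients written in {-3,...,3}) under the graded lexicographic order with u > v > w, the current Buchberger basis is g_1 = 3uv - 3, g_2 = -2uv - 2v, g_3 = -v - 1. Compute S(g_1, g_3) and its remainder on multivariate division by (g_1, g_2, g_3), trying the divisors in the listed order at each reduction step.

lcm(LM(g_1), LM(g_3)) = uv.
S = (lcm/LT(g_1))·g_1 − (lcm/LT(g_3))·g_3 = -u - 1.
Reduce S modulo (g_1, g_2, g_3) in that order:
  leading term u: no divisor's leading term divides it; move -u to the remainder.
  leading term 1: no divisor's leading term divides it; move -1 to the remainder.
The remainder -u - 1 is nonzero, so it would be added as the next basis element.

S(g_1, g_3) = -u - 1; remainder on division = -u - 1.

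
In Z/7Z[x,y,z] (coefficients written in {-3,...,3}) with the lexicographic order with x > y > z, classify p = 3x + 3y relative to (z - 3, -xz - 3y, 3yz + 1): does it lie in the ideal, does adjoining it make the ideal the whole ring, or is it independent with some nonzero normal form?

3x + 3y lies in I (it reduces to 0).

First compute the reduced Gröbner basis of I by Buchberger's algorithm.
f_1 = z - 3, LT = z.
f_2 = -xz - 3y, LT = xz.
f_3 = 3yz + 1, LT = yz.

S(f_1,f_2): lcm = xz. S = -3x - 3y.
  leading term x: no divisor's leading term divides it; move -3x to the remainder.
  leading term y: no divisor's leading term divides it; move -3y to the remainder.
  remainder -3x - 3y ≠ 0; add h_4 = -3x - 3y to the basis.

S(f_1,f_3): lcm = yz. S = -3y + 2.
  leading term y: no divisor's leading term divides it; move -3y to the remainder.
  leading term 1: no divisor's leading term divides it; move 2 to the remainder.
  remainder -3y + 2 ≠ 0; add h_5 = -3y + 2 to the basis.

S(f_2,f_3): lcm = xyz. S = 2x + 3y^2.
  leading term x: subtract (-3)·h_4 from 2x + 3y^2 → 3y^2 - 2y
  leading term y^2: subtract (-y)·h_5 from 3y^2 - 2y → 0
  remainder 0.

S(f_1,h_4): leading monomials are coprime, so the S-polynomial reduces to 0 (Buchberger's first criterion).
S(f_2,h_4): lcm = xz. S = -yz + 3y.
  leading term yz: subtract (-y)·f_1 from -yz + 3y → 0
  remainder 0.

S(f_3,h_4): leading monomials are coprime, so the S-polynomial reduces to 0 (Buchberger's first criterion).
S(f_1,h_5): leading monomials are coprime, so the S-polynomial reduces to 0 (Buchberger's first criterion).
S(f_2,h_5): leading monomials are coprime, so the S-polynomial reduces to 0 (Buchberger's first criterion).
S(f_3,h_5): lcm = yz. S = 3z - 2.
  leading term z: subtract (3)·f_1 from 3z - 2 → 0
  remainder 0.

S(h_4,h_5): leading monomials are coprime, so the S-polynomial reduces to 0 (Buchberger's first criterion).
Every S-polynomial of the final basis reduces to 0, so we have a Gröbner basis.
Inter-reduce: drop elements whose leading term is divisible by another's, tail-reduce, and make monic.
Reduced Gröbner basis: {x + 3, y - 3, z - 3}.
Label its elements g_1 = x + 3, g_2 = y - 3, g_3 = z - 3.

Reduce p = 3x + 3y modulo G:
  leading term x: subtract (3)·g_1 from 3x + 3y → 3y - 2
  leading term y: subtract (3)·g_2 from 3y - 2 → 0
  normal form = 0.
Since the normal form is 0, p ∈ I.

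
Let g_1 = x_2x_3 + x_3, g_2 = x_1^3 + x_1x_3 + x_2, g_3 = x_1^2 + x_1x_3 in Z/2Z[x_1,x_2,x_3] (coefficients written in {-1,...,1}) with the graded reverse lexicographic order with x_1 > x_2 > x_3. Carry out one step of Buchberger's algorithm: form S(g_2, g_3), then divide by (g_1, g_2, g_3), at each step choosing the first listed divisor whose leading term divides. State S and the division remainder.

lcm(LM(g_2), LM(g_3)) = x_1^3.
S = (lcm/LT(g_2))·g_2 − (lcm/LT(g_3))·g_3 = x_1^2x_3 + x_1x_3 + x_2.
Reduce S modulo (g_1, g_2, g_3) in that order:
  leading term x_1^2x_3: subtract (x_3)·g_3 from x_1^2x_3 + x_1x_3 + x_2 → x_1x_3^2 + x_1x_3 + x_2
  leading term x_1x_3^2: no divisor's leading term divides it; move x_1x_3^2 to the remainder.
  leading term x_1x_3: no divisor's leading term divides it; move x_1x_3 to the remainder.
  leading term x_2: no divisor's leading term divides it; move x_2 to the remainder.
The remainder x_1x_3^2 + x_1x_3 + x_2 is nonzero, so it would be added as the next basis element.
This is the inner loop of Buchberger's algorithm — each nonzero remainder becomes a new basis element.

S(g_2, g_3) = x_1^2x_3 + x_1x_3 + x_2; remainder on division = x_1x_3^2 + x_1x_3 + x_2.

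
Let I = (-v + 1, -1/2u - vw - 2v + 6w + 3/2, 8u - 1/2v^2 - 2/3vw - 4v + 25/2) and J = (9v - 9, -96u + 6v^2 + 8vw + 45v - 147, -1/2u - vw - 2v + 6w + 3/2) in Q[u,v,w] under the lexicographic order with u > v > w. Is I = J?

Since reduced Gröbner bases are canonical representatives of ideals under a given ordering, it suffices to compute and compare them.
Buchberger on the first generating set:
f_1 = -v + 1, LT = v.
f_2 = -1/2u - vw - 2v + 6w + 3/2, LT = u.
f_3 = 8u - 1/2v^2 - 2/3vw - 4v + 25/2, LT = u.

S(f_2,f_3): lcm = u. S = 1/16v^2 + 25/12vw + 9/2v - 12w - 73/16.
  leading term v^2: subtract (-1/16v)·f_1 from 1/16v^2 + 25/12vw + 9/2v - 12w - 73/16 → 25/12vw + 73/16v - 12w - 73/16
  leading term vw: subtract (-25/12w)·f_1 from 25/12vw + 73/16v - 12w - 73/16 → 73/16v - 119/12w - 73/16
  leading term v: subtract (-73/16)·f_1 from 73/16v - 119/12w - 73/16 → -119/12w
  leading term w: no divisor's leading term divides it; move -119/12w to the remainder.
  remainder -119/12w ≠ 0; add g_4 = -119/12w to the basis.

The other S-polynomials (S(f_1,f_2), S(f_1,f_3), S(f_1,g_4), S(f_2,g_4), S(f_3,g_4)) all reduce to 0 modulo the current basis, so we have a Gröbner basis.
Inter-reduce: drop elements whose leading term is divisible by another's, tail-reduce, and make monic.
Reduced Gröbner basis: {u + 1, v - 1, w}.

Buchberger on the second generating set:
h_1 = 9v - 9, LT = v.
h_2 = -96u + 6v^2 + 8vw + 45v - 147, LT = u.
h_3 = -1/2u - vw - 2v + 6w + 3/2, LT = u.

S(h_2,h_3): lcm = u. S = -1/16v^2 - 25/12vw - 143/32v + 12w + 145/32.
  leading term v^2: subtract (-1/144v)·h_1 from -1/16v^2 - 25/12vw - 143/32v + 12w + 145/32 → -25/12vw - 145/32v + 12w + 145/32
  leading term vw: subtract (-25/108w)·h_1 from -25/12vw - 145/32v + 12w + 145/32 → -145/32v + 119/12w + 145/32
  leading term v: subtract (-145/288)·h_1 from -145/32v + 119/12w + 145/32 → 119/12w
  leading term w: no divisor's leading term divides it; move 119/12w to the remainder.
  remainder 119/12w ≠ 0; add k_4 = 119/12w to the basis.

The other S-polynomials (S(h_1,h_2), S(h_1,h_3), S(h_1,k_4), S(h_2,k_4), S(h_3,k_4)) all reduce to 0 modulo the current basis, so we have a Gröbner basis.
Inter-reduce: drop elements whose leading term is divisible by another's, tail-reduce, and make monic.
Reduced Gröbner basis: {u + 1, v - 1, w}.

Same reduced basis, so the two generating sets span the same ideal.

Yes, the ideals are equal.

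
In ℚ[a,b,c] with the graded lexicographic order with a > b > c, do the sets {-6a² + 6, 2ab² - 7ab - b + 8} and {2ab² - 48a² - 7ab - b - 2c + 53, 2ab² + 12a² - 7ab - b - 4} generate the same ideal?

No, the ideals differ.

Two ideals are equal iff their reduced Gröbner bases coincide (the reduced basis is unique for a fixed ordering).
Buchberger on the first generating set:
f_1 = -6a² + 6, LT = a².
f_2 = 2ab² - 7ab - b + 8, LT = ab².

S(f_1,f_2): lcm = a²b². S = 7/2a²b + ½ab - b² - 4a.
  leading term a²b: subtract (-7/12b)·f_1 from 7/2a²b + ½ab - b² - 4a → ½ab - b² - 4a + 7/2b
  leading term ab: no divisor's leading term divides it; move ½ab to the remainder.
  leading term b²: no divisor's leading term divides it; move -b² to the remainder.
  leading term a: no divisor's leading term divides it; move -4a to the remainder.
  leading term b: no divisor's leading term divides it; move 7/2b to the remainder.
  remainder ½ab - b² - 4a + 7/2b ≠ 0; add g_3 = ½ab - b² - 4a + 7/2b to the basis.

S(f_2,g_3): lcm = ab². S = 2b³ + 9/2ab - 7b² - ½b + 4.
  leading term b³: no divisor's leading term divides it; move 2b³ to the remainder.
  leading term ab: subtract (9)·g_3 from 9/2ab - 7b² - ½b + 4 → 2b² + 36a - 32b + 4
  leading term b²: no divisor's leading term divides it; move 2b² to the remainder.
  leading term a: no divisor's leading term divides it; move 36a to the remainder.
  leading term b: no divisor's leading term divides it; move -32b to the remainder.
  leading term 1: no divisor's leading term divides it; move 4 to the remainder.
  remainder 2b³ + 2b² + 36a - 32b + 4 ≠ 0; add g_4 = 2b³ + 2b² + 36a - 32b + 4 to the basis.

The other S-polynomials (S(f_1,g_3), S(f_1,g_4), S(f_2,g_4), S(g_3,g_4)) all reduce to 0 modulo the current basis, so we have a Gröbner basis.
Inter-reduce: drop elements whose leading term is divisible by another's, tail-reduce, and make monic.
Reduced Gröbner basis: {b³ + b² + 18a - 16b + 2, a² - 1, ab - 2b² - 8a + 7b}.

Buchberger on the second generating set:
h_1 = 2ab² - 48a² - 7ab - b - 2c + 53, LT = ab².
h_2 = 2ab² + 12a² - 7ab - b - 4, LT = ab².

S(h_1,h_2): lcm = ab². S = -30a² - c + 57/2.
  leading term a²: no divisor's leading term divides it; move -30a² to the remainder.
  leading term c: no divisor's leading term divides it; move -c to the remainder.
  leading term 1: no divisor's leading term divides it; move 57/2 to the remainder.
  remainder -30a² - c + 57/2 ≠ 0; add k_3 = -30a² - c + 57/2 to the basis.

S(h_1,k_3): lcm = a²b². S = -24a³ - 7/2a²b - 1/30b²c - ½ab - ac + 19/20b² + 53/2a.
  leading term a³: subtract (⅘a)·k_3 from -24a³ - 7/2a²b - 1/30b²c - ½ab - ac + 19/20b² + 53/2a → -7/2a²b - 1/30b²c - ½ab - ⅕ac + 19/20b² + 37/10a
  leading term a²b: subtract (7/60b)·k_3 from -7/2a²b - 1/30b²c - ½ab - ⅕ac + 19/20b² + 37/10a → -1/30b²c - ½ab - ⅕ac + 19/20b² + 7/60bc + 37/10a - 133/40b
  leading term b²c: no divisor's leading term divides it; move -1/30b²c to the remainder.
  leading term ab: no divisor's leading term divides it; move -½ab to the remainder.
  leading term ac: no divisor's leading term divides it; move -⅕ac to the remainder.
  leading term b²: no divisor's leading term divides it; move 19/20b² to the remainder.
  leading term bc: no divisor's leading term divides it; move 7/60bc to the remainder.
  leading term a: no divisor's leading term divides it; move 37/10a to the remainder.
  leading term b: no divisor's leading term divides it; move -133/40b to the remainder.
  remainder -1/30b²c - ½ab - ⅕ac + 19/20b² + 7/60bc + 37/10a - 133/40b ≠ 0; add k_4 = -1/30b²c - ½ab - ⅕ac + 19/20b² + 7/60bc + 37/10a - 133/40b to the basis.

The other S-polynomials (S(h_2,k_3), S(h_1,k_4), S(h_2,k_4), S(k_3,k_4)) all reduce to 0 modulo the current basis, so we have a Gröbner basis.
Inter-reduce: drop elements whose leading term is divisible by another's, tail-reduce, and make monic.
Reduced Gröbner basis: {ab² - 7/2ab - ½b - ⅕c + 37/10, b²c + 15ab + 6ac - 57/2b² - 7/2bc - 111a + 399/4b, a² + 1/30c - 19/20}.

The bases are distinct; the ideals are different.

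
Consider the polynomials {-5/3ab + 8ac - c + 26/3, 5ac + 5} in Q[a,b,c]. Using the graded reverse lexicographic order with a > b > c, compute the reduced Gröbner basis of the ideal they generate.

G = {ab + 3/5c - 2/5, ac + 1, c^2 - 5/3b - 2/3c}

f_1 = -5/3ab + 8ac - c + 26/3, LT = ab.
f_2 = 5ac + 5, LT = ac.

S(f_1,f_2): lcm = abc. S = -24/5ac^2 + 3/5c^2 - b - 26/5c.
  reduce S modulo (f_1, f_2):
  remainder 3/5c^2 - b - 2/5c ≠ 0; add g_3 = 3/5c^2 - b - 2/5c to the basis.

The other S-polynomials (S(f_1,g_3), S(f_2,g_3)) all reduce to 0 modulo the current basis, so we have a Gröbner basis.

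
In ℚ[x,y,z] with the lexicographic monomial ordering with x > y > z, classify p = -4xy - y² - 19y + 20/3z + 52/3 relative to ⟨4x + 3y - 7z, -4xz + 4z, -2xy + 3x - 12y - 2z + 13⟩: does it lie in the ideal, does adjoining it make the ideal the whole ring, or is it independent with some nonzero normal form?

First compute the reduced Gröbner basis of I by Buchberger's algorithm.
f_1 = 4x + 3y - 7z, LT = x.
f_2 = -4xz + 4z, LT = xz.
f_3 = -2xy + 3x - 12y - 2z + 13, LT = xy.

S(f_1,f_2): lcm = xz. S = ¾yz - 7/4z² + z.
  leading term yz: no divisor's leading term divides it; move ¾yz to the remainder.
  leading term z²: no divisor's leading term divides it; move -7/4z² to the remainder.
  leading term z: no divisor's leading term divides it; move z to the remainder.
  remainder ¾yz - 7/4z² + z ≠ 0; add h_4 = ¾yz - 7/4z² + z to the basis.

S(f_1,f_3): lcm = xy. S = 3/2x + ¾y² - 7/4yz - 6y - z + 13/2.
  leading term x: subtract (⅜)·f_1 from 3/2x + ¾y² - 7/4yz - 6y - z + 13/2 → ¾y² - 7/4yz - 57/8y + 13/8z + 13/2
  leading term y²: no divisor's leading term divides it; move ¾y² to the remainder.
  leading term yz: subtract (-7/3)·h_4 from -7/4yz - 57/8y + 13/8z + 13/2 → -57/8y - 49/12z² + 95/24z + 13/2
  leading term y: no divisor's leading term divides it; move -57/8y to the remainder.
  leading term z²: no divisor's leading term divides it; move -49/12z² to the remainder.
  leading term z: no divisor's leading term divides it; move 95/24z to the remainder.
  leading term 1: no divisor's leading term divides it; move 13/2 to the remainder.
  remainder ¾y² - 57/8y - 49/12z² + 95/24z + 13/2 ≠ 0; add h_5 = ¾y² - 57/8y - 49/12z² + 95/24z + 13/2 to the basis.

S(f_2,f_3): lcm = xyz. S = 3/2xz - 7yz - z² + 13/2z.
  leading term xz: subtract (⅜z)·f_1 from 3/2xz - 7yz - z² + 13/2z → -65/8yz + 13/8z² + 13/2z
  leading term yz: subtract (-65/6)·h_4 from -65/8yz + 13/8z² + 13/2z → -52/3z² + 52/3z
  leading term z²: no divisor's leading term divides it; move -52/3z² to the remainder.
  leading term z: no divisor's leading term divides it; move 52/3z to the remainder.
  remainder -52/3z² + 52/3z ≠ 0; add h_6 = -52/3z² + 52/3z to the basis.

The other S-polynomials (S(f_1,h_4), S(f_2,h_4), S(f_3,h_4), S(f_1,h_5), S(f_2,h_5), S(f_3,h_5), S(h_4,h_5), S(f_1,h_6), S(f_2,h_6), S(f_3,h_6), S(h_4,h_6), S(h_5,h_6)) all reduce to 0 modulo the current basis, so we have a Gröbner basis.
Inter-reduce: drop elements whose leading term is divisible by another's, tail-reduce, and make monic.
Reduced Gröbner basis: {x + ¾y - 7/4z, y² - 19/2y - ⅙z + 26/3, yz - z, z² - z}.
Label its elements g_1 = x + ¾y - 7/4z, g_2 = y² - 19/2y - ⅙z + 26/3, g_3 = yz - z, g_4 = z² - z.

Reduce p = -4xy - y² - 19y + 20/3z + 52/3 modulo G:
  leading term xy: subtract (-4y)·g_1 from -4xy - y² - 19y + 20/3z + 52/3 → 2y² - 7yz - 19y + 20/3z + 52/3
  leading term y²: subtract (2)·g_2 from 2y² - 7yz - 19y + 20/3z + 52/3 → -7yz + 7z
  leading term yz: subtract (-7)·g_3 from -7yz + 7z → 0
  normal form = 0.
Since the normal form is 0, p ∈ I.

The remainder on division by a Gröbner basis is unique — it is the normal form.

-4xy - y² - 19y + 20/3z + 52/3 lies in I (it reduces to 0).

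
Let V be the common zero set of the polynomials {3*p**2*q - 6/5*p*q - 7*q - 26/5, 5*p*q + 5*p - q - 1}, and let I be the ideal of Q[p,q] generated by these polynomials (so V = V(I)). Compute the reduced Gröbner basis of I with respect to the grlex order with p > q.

G = {p**2 - 2/5*p + 178/75*q + 133/75, p*q + p - 1/5*q - 1/5, q**2 + 154/89*q + 65/89}

This is the nonlinear analogue of row-reducing a linear system.

f_1 = 3*p**2*q - 6/5*p*q - 7*q - 26/5, LT = p**2*q.
f_2 = 5*p*q + 5*p - q - 1, LT = p*q.

S(f_1,f_2): lcm = p**2*q. S = -p**2 - 1/5*p*q + 1/5*p - 7/3*q - 26/15.
  reduce S modulo (f_1, f_2):
  remainder -p**2 + 2/5*p - 178/75*q - 133/75 ≠ 0; add g_3 = -p**2 + 2/5*p - 178/75*q - 133/75 to the basis.

S(f_1,g_3): lcm = p**2*q. S = -178/75*q**2 - 308/75*q - 26/15.
  reduce S modulo (f_1, f_2, g_3):
  remainder -178/75*q**2 - 308/75*q - 26/15 ≠ 0; add g_4 = -178/75*q**2 - 308/75*q - 26/15 to the basis.

The other S-polynomials (S(f_2,g_3), S(f_1,g_4), S(f_2,g_4), S(g_3,g_4)) all reduce to 0 modulo the current basis, so we have a Gröbner basis.
Inter-reduce: drop elements whose leading term is divisible by another's, tail-reduce, and make monic.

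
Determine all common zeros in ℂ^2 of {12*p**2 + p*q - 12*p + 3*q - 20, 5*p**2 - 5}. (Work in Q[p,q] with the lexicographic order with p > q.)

{(-1, -2), (1, 5)}

Compute a lex Gröbner basis by Buchberger's algorithm.
f_1 = 12*p**2 + p*q - 12*p + 3*q - 20, LT = p**2.
f_2 = 5*p**2 - 5, LT = p**2.

S(f_1,f_2): lcm = p**2. S = 1/12*p*q - p + 1/4*q - 2/3.
  reduce S modulo (f_1, f_2):
  remainder 1/12*p*q - p + 1/4*q - 2/3 ≠ 0; add h_3 = 1/12*p*q - p + 1/4*q - 2/3 to the basis.

S(f_1,h_3): lcm = p**2*q. S = 12*p**2 + 1/12*p*q**2 - 4*p*q + 8*p + 1/4*q**2 - 5/3*q.
  reduce S modulo (f_1, f_2, h_3):
  remainder -28*p + 8*q - 12 ≠ 0; add h_4 = -28*p + 8*q - 12 to the basis.

S(h_3,h_4): lcm = p*q. S = -12*p + 2/7*q**2 + 18/7*q - 8.
  reduce S modulo (f_1, f_2, h_3, h_4):
  remainder 2/7*q**2 - 6/7*q - 20/7 ≠ 0; add h_5 = 2/7*q**2 - 6/7*q - 20/7 to the basis.

The other S-polynomials (S(f_2,h_3), S(f_1,h_4), S(f_2,h_4), S(f_1,h_5), S(f_2,h_5), S(h_3,h_5), S(h_4,h_5)) all reduce to 0 modulo the current basis, so we have a Gröbner basis.
Inter-reduce: drop elements whose leading term is divisible by another's, tail-reduce, and make monic.
Reduced Gröbner basis: {p - 2/7*q + 3/7, q**2 - 3*q - 10}.

From the last basis element, q**2 - 3*q - 10 = 0, so q takes values in {-2, 5}. Each choice, substituted upward through the basis, yields the corresponding point(s) of the solution set.
  q = -2: the earlier basis element becomes p + 1 = 0, giving p = -1 — point (-1, -2).
  q = 5: the earlier basis element becomes p - 1 = 0, giving p = 1 — point (1, 5).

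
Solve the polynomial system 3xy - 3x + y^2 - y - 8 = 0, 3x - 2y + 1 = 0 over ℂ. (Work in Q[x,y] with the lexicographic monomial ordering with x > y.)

Compute a lex Gröbner basis by Buchberger's algorithm.
f_1 = 3xy - 3x + y^2 - y - 8, LT = xy.
f_2 = 3x - 2y + 1, LT = x.

S(f_1,f_2): lcm = xy. S = -x + y^2 - 2/3y - 8/3.
  leading term x: subtract (-1/3)·f_2 from -x + y^2 - 2/3y - 8/3 → y^2 - 4/3y - 7/3
  leading term y^2: no divisor's leading term divides it; move y^2 to the remainder.
  leading term y: no divisor's leading term divides it; move -4/3y to the remainder.
  leading term 1: no divisor's leading term divides it; move -7/3 to the remainder.
  remainder y^2 - 4/3y - 7/3 ≠ 0; add h_3 = y^2 - 4/3y - 7/3 to the basis.

The other S-polynomials (S(f_1,h_3), S(f_2,h_3)) all reduce to 0 modulo the current basis, so we have a Gröbner basis.
Inter-reduce: drop elements whose leading term is divisible by another's, tail-reduce, and make monic.
Reduced Gröbner basis: {x - 2/3y + 1/3, y^2 - 4/3y - 7/3}.

A lex Gröbner basis eliminates variables successively. Here y^2 - 4/3y - 7/3 depends only on y, with roots {-1, 7/3}; lifting each root through the earlier basis elements recovers the full solutions.
  y = -1: the earlier basis element becomes x + 1 = 0, giving x = -1 — point (-1, -1).
  y = 7/3: the earlier basis element becomes x - 11/9 = 0, giving x = 11/9 — point (11/9, 7/3).
Each listed point satisfies every original equation (direct substitution).
A lex Gröbner basis triangularizes the system, enabling back-substitution.

{(-1, -1), (11/9, 7/3)}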